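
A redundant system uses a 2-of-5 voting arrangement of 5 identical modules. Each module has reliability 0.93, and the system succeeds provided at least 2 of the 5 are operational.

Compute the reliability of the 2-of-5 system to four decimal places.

0.9999

R = Σ_{i=2}^{5} C(5,i) p^i (1−p)^{5−i} with p = 0.93
C(5,2)·0.93^2·0.07^3 = 0.002967
C(5,3)·0.93^3·0.07^2 = 0.039413
C(5,4)·0.93^4·0.07^1 = 0.261818
C(5,5)·0.93^5·0.07^0 = 0.695688
Sum = 0.9999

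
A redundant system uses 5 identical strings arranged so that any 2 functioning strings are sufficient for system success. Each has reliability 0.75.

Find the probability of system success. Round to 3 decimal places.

0.984

R = Σ_{i=2}^{5} C(5,i) p^i (1−p)^{5−i} with p = 0.75
C(5,2)·0.75^2·0.25^3 = 0.08789
C(5,3)·0.75^3·0.25^2 = 0.26367
C(5,4)·0.75^4·0.25^1 = 0.39551
C(5,5)·0.75^5·0.25^0 = 0.23730
Sum = 0.984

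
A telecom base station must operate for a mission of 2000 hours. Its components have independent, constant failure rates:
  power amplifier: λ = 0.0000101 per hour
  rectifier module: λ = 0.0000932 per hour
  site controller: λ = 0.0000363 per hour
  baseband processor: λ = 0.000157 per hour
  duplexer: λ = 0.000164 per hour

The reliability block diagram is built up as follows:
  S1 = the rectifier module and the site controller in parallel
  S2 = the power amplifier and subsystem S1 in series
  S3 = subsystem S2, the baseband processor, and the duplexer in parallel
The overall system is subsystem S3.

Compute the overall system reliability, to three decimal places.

R(power amplifier) = exp(−0.0000101 × 2000) = 0.98000
R(rectifier module) = exp(−0.0000932 × 2000) = 0.82994
R(site controller) = exp(−0.0000363 × 2000) = 0.92997
R(baseband processor) = exp(−0.000157 × 2000) = 0.73052
R(duplexer) = exp(−0.000164 × 2000) = 0.72036
Parallel (rectifier module and site controller): 1 − (1 − 0.82994)(1 − 0.92997) = 0.98809
Series (power amplifier and [0.98809]): 0.98000 × 0.98809 = 0.96833
Parallel ([0.96833], baseband processor, and duplexer): 1 − (1 − 0.96833)(1 − 0.73052)(1 − 0.72036) = 0.998

0.998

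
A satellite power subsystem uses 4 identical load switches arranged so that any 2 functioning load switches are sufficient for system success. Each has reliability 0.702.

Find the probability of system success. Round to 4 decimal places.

R = Σ_{i=2}^{4} C(4,i) p^i (1−p)^{4−i} with p = 0.702
C(4,2)·0.702^2·0.298^2 = 0.262578
C(4,3)·0.702^3·0.298^1 = 0.412371
C(4,4)·0.702^4·0.298^0 = 0.242856
Sum = 0.9178

0.9178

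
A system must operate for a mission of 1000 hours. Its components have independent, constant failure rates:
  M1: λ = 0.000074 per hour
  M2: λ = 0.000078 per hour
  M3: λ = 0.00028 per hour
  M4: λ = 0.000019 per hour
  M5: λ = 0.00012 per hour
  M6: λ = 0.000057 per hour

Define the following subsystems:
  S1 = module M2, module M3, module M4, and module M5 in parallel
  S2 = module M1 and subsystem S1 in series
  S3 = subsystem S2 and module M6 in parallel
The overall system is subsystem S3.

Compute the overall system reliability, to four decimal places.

0.9960

R(M1) = exp(−0.000074 × 1000) = 0.928672
R(M2) = exp(−0.000078 × 1000) = 0.924964
R(M3) = exp(−0.00028 × 1000) = 0.755784
R(M4) = exp(−0.000019 × 1000) = 0.981179
R(M5) = exp(−0.00012 × 1000) = 0.886920
R(M6) = exp(−0.000057 × 1000) = 0.944594
Parallel (M2, M3, M4, and M5): 1 − (1 − 0.924964)(1 − 0.755784)(1 − 0.981179)(1 − 0.886920) = 0.999961
Series (M1 and [0.999961]): 0.928672 × 0.999961 = 0.928636
Parallel ([0.928636] and M6): 1 − (1 − 0.928636)(1 − 0.944594) = 0.9960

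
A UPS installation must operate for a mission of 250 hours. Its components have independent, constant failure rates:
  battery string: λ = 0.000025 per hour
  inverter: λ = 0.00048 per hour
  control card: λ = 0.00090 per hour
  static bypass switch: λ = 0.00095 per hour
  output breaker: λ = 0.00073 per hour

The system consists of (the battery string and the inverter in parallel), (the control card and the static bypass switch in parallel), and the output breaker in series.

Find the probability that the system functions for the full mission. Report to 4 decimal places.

0.7971

R(battery string) = exp(−0.000025 × 250) = 0.993769
R(inverter) = exp(−0.00048 × 250) = 0.886920
R(control card) = exp(−0.00090 × 250) = 0.798516
R(static bypass switch) = exp(−0.00095 × 250) = 0.788597
R(output breaker) = exp(−0.00073 × 250) = 0.833185
Parallel (battery string and inverter): 1 − (1 − 0.993769)(1 − 0.886920) = 0.999295
Parallel (control card and static bypass switch): 1 − (1 − 0.798516)(1 − 0.788597) = 0.957406
Series ([0.999295], [0.957406], and output breaker): 0.999295 × 0.957406 × 0.833185 = 0.7971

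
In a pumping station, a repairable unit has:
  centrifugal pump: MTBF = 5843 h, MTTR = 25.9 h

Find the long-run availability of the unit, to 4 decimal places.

0.9956

A(centrifugal pump) = MTBF/(MTBF+MTTR) = 5843/(5843+25.9) = 0.9956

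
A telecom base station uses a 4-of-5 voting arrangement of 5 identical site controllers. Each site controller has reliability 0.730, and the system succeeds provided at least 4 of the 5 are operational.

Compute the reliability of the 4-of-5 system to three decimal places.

R = Σ_{i=4}^{5} C(5,i) p^i (1−p)^{5−i} with p = 0.730
C(5,4)·0.730^4·0.270^1 = 0.38338
C(5,5)·0.730^5·0.270^0 = 0.20731
Sum = 0.591

0.591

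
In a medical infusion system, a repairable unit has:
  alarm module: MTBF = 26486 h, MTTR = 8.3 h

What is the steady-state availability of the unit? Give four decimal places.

0.9997

A(alarm module) = MTBF/(MTBF+MTTR) = 26486/(26486+8.3) = 0.9997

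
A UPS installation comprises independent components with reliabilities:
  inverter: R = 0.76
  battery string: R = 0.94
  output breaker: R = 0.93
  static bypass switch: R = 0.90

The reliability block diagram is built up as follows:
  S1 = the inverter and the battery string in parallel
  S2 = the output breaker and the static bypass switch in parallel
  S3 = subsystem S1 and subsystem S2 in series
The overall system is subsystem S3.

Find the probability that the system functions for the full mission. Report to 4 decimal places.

0.9787

Parallel (inverter and battery string): 1 − (1 − 0.760000)(1 − 0.940000) = 0.985600
Parallel (output breaker and static bypass switch): 1 − (1 − 0.930000)(1 − 0.900000) = 0.993000
Series ([0.985600] and [0.993000]): 0.985600 × 0.993000 = 0.9787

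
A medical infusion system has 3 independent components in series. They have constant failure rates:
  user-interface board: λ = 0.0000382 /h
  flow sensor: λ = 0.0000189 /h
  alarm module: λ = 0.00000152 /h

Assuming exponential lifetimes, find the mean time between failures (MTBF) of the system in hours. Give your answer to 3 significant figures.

17100

Series of exponential components: λ_sys = Σ λ_i
λ_sys = 0.0000382 + 0.0000189 + 0.00000152 = 5.8620e-05 /h
MTBF = 1 / λ_sys = 17100 h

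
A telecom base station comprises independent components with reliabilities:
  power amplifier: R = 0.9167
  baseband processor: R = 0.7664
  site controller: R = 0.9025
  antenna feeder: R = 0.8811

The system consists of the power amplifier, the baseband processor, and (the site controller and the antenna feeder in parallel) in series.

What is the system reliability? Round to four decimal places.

Parallel (site controller and antenna feeder): 1 − (1 − 0.902500)(1 − 0.881100) = 0.988407
Series (power amplifier, baseband processor, and [0.988407]): 0.916700 × 0.766400 × 0.988407 = 0.6944

0.6944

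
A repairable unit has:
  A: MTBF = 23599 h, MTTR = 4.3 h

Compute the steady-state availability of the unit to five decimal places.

A(A) = MTBF/(MTBF+MTTR) = 23599/(23599+4.3) = 0.99982

0.99982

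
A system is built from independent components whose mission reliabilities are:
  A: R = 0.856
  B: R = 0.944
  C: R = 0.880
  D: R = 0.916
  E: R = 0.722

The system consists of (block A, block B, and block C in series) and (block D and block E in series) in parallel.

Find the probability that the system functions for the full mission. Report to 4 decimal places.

Series (A, B, and C): 0.856000 × 0.944000 × 0.880000 = 0.711096
Series (D and E): 0.916000 × 0.722000 = 0.661352
Parallel ([0.711096] and [0.661352]): 1 − (1 − 0.711096)(1 − 0.661352) = 0.9022

0.9022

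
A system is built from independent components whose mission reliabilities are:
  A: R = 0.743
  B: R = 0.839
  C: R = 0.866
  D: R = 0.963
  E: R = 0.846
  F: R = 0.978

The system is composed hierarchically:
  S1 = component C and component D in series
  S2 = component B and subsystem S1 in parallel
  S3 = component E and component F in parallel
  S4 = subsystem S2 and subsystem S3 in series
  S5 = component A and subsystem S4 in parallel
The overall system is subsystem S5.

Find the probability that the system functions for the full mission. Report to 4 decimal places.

Series (C and D): 0.866000 × 0.963000 = 0.833958
Parallel (B and [0.833958]): 1 − (1 − 0.839000)(1 − 0.833958) = 0.973267
Parallel (E and F): 1 − (1 − 0.846000)(1 − 0.978000) = 0.996612
Series ([0.973267] and [0.996612]): 0.973267 × 0.996612 = 0.969970
Parallel (A and [0.969970]): 1 − (1 − 0.743000)(1 − 0.969970) = 0.9923

0.9923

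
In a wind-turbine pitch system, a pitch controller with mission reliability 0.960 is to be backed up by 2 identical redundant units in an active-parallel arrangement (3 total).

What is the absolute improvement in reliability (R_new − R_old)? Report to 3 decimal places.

R_before = 0.960
R_after = 1 − (1 − 0.960)^3 = 1.000
ΔR = 1.000 − 0.960 = 0.040

0.040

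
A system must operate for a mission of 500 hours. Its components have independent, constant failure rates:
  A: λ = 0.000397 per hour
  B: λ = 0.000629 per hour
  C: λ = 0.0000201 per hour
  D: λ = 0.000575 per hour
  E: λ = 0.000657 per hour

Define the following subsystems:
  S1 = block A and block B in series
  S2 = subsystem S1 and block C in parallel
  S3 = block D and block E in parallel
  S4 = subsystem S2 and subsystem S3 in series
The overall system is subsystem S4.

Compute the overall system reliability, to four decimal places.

R(A) = exp(−0.000397 × 500) = 0.819960
R(B) = exp(−0.000629 × 500) = 0.730154
R(C) = exp(−0.0000201 × 500) = 0.990000
R(D) = exp(−0.000575 × 500) = 0.750137
R(E) = exp(−0.000657 × 500) = 0.720003
Series (A and B): 0.819960 × 0.730154 = 0.598697
Parallel ([0.598697] and C): 1 − (1 − 0.598697)(1 − 0.990000) = 0.995987
Parallel (D and E): 1 − (1 − 0.750137)(1 − 0.720003) = 0.930039
Series ([0.995987] and [0.930039]): 0.995987 × 0.930039 = 0.9263

0.9263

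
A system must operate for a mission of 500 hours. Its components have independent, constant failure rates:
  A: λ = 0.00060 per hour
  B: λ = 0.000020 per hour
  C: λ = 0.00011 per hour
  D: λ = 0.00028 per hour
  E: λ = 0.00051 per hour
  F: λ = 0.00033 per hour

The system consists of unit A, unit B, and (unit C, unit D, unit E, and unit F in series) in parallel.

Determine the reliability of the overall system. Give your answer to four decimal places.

R(A) = exp(−0.00060 × 500) = 0.740818
R(B) = exp(−0.000020 × 500) = 0.990050
R(C) = exp(−0.00011 × 500) = 0.946485
R(D) = exp(−0.00028 × 500) = 0.869358
R(E) = exp(−0.00051 × 500) = 0.774916
R(F) = exp(−0.00033 × 500) = 0.847894
Series (C, D, E, and F): 0.946485 × 0.869358 × 0.774916 × 0.847894 = 0.540641
Parallel (A, B, and [0.540641]): 1 − (1 − 0.740818)(1 − 0.990050)(1 − 0.540641) = 0.9988

0.9988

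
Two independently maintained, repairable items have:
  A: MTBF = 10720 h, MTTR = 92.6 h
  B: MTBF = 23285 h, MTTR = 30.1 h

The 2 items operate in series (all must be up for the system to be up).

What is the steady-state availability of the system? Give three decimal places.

A(A) = MTBF/(MTBF+MTTR) = 10720/(10720+92.6) = 0.991436
A(B) = MTBF/(MTBF+MTTR) = 23285/(23285+30.1) = 0.998709
Series availability: 0.991436 × 0.998709 = 0.990

0.990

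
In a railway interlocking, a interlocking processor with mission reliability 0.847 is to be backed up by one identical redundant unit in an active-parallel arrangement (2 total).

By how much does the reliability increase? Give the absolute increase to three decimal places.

0.130

R_before = 0.847
R_after = 1 − (1 − 0.847)^2 = 0.977
ΔR = 0.977 − 0.847 = 0.130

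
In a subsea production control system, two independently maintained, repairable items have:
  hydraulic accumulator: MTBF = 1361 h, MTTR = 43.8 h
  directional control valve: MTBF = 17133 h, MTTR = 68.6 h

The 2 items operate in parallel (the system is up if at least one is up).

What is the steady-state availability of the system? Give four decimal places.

A(hydraulic accumulator) = MTBF/(MTBF+MTTR) = 1361/(1361+43.8) = 0.968821
A(directional control valve) = MTBF/(MTBF+MTTR) = 17133/(17133+68.6) = 0.996012
Parallel availability: 1 − (1 − 0.968821)(1 − 0.996012) = 0.9999

0.9999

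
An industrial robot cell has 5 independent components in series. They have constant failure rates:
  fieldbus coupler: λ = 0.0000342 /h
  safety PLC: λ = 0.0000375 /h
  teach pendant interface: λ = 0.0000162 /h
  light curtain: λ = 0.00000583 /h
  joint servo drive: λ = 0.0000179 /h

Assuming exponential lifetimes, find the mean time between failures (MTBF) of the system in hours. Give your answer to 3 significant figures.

Series of exponential components: λ_sys = Σ λ_i
λ_sys = 0.0000342 + 0.0000375 + 0.0000162 + 0.00000583 + 0.0000179 = 1.1163e-04 /h
MTBF = 1 / λ_sys = 8960 h

8960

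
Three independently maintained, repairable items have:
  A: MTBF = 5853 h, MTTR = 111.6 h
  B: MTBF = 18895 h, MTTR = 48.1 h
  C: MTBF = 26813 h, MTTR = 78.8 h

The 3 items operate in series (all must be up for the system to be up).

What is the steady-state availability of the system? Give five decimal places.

0.97593

A(A) = MTBF/(MTBF+MTTR) = 5853/(5853+111.6) = 0.981290
A(B) = MTBF/(MTBF+MTTR) = 18895/(18895+48.1) = 0.997461
A(C) = MTBF/(MTBF+MTTR) = 26813/(26813+78.8) = 0.997070
Series availability: 0.981290 × 0.997461 × 0.997070 = 0.97593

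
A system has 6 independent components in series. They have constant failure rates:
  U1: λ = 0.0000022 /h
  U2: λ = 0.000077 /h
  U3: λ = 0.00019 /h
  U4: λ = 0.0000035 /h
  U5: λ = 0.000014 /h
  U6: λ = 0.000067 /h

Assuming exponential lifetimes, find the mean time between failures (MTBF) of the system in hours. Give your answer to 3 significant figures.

Series of exponential components: λ_sys = Σ λ_i
λ_sys = 0.0000022 + 0.000077 + 0.00019 + 0.0000035 + 0.000014 + 0.000067 = 3.5370e-04 /h
MTBF = 1 / λ_sys = 2830 h

2830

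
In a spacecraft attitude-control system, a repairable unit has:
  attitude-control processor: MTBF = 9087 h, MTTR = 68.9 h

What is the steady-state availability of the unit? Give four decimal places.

A(attitude-control processor) = MTBF/(MTBF+MTTR) = 9087/(9087+68.9) = 0.9925

0.9925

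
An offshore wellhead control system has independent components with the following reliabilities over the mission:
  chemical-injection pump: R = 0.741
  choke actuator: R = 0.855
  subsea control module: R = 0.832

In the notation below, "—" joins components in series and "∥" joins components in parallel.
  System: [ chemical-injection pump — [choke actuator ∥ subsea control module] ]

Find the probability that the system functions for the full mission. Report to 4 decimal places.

0.7229

Parallel (choke actuator and subsea control module): 1 − (1 − 0.855000)(1 − 0.832000) = 0.975640
Series (chemical-injection pump and [0.975640]): 0.741000 × 0.975640 = 0.7229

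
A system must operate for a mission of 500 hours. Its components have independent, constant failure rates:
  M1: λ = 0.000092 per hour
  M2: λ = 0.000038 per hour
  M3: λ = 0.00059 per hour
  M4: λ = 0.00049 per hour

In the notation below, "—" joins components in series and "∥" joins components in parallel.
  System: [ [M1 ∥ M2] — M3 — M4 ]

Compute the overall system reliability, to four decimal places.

R(M1) = exp(−0.000092 × 500) = 0.955042
R(M2) = exp(−0.000038 × 500) = 0.981179
R(M3) = exp(−0.00059 × 500) = 0.744532
R(M4) = exp(−0.00049 × 500) = 0.782705
Parallel (M1 and M2): 1 − (1 − 0.955042)(1 − 0.981179) = 0.999154
Series ([0.999154], M3, and M4): 0.999154 × 0.744532 × 0.782705 = 0.5823

0.5823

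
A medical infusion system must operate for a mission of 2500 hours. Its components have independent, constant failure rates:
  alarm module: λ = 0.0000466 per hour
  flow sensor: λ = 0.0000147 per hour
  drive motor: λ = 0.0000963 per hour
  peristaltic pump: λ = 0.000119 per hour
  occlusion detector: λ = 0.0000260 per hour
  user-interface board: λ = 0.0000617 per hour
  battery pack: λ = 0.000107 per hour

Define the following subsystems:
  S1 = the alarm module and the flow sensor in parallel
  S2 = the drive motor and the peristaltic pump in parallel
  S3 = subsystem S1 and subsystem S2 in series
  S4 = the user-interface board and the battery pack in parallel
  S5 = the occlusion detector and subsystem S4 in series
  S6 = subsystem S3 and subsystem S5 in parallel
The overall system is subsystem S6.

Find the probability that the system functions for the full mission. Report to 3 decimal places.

R(alarm module) = exp(−0.0000466 × 2500) = 0.89003
R(flow sensor) = exp(−0.0000147 × 2500) = 0.96392
R(drive motor) = exp(−0.0000963 × 2500) = 0.78604
R(peristaltic pump) = exp(−0.000119 × 2500) = 0.74267
R(occlusion detector) = exp(−0.0000260 × 2500) = 0.93707
R(user-interface board) = exp(−0.0000617 × 2500) = 0.85706
R(battery pack) = exp(−0.000107 × 2500) = 0.76529
Parallel (alarm module and flow sensor): 1 − (1 − 0.89003)(1 − 0.96392) = 0.99603
Parallel (drive motor and peristaltic pump): 1 − (1 − 0.78604)(1 − 0.74267) = 0.94494
Series ([0.99603] and [0.94494]): 0.99603 × 0.94494 = 0.94119
Parallel (user-interface board and battery pack): 1 − (1 − 0.85706)(1 − 0.76529) = 0.96645
Series (occlusion detector and [0.96645]): 0.93707 × 0.96645 = 0.90563
Parallel ([0.94119] and [0.90563]): 1 − (1 − 0.94119)(1 − 0.90563) = 0.994

0.994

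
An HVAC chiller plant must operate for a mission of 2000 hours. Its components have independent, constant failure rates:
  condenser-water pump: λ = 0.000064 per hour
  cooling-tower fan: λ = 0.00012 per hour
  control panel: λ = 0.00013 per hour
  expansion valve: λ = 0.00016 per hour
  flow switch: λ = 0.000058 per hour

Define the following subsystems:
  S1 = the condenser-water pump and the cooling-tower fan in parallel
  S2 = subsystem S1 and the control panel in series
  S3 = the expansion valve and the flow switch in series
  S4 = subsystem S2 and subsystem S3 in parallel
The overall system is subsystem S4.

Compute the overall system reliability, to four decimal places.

0.9121

R(condenser-water pump) = exp(−0.000064 × 2000) = 0.879853
R(cooling-tower fan) = exp(−0.00012 × 2000) = 0.786628
R(control panel) = exp(−0.00013 × 2000) = 0.771052
R(expansion valve) = exp(−0.00016 × 2000) = 0.726149
R(flow switch) = exp(−0.000058 × 2000) = 0.890475
Parallel (condenser-water pump and cooling-tower fan): 1 − (1 − 0.879853)(1 − 0.786628) = 0.974364
Series ([0.974364] and control panel): 0.974364 × 0.771052 = 0.751285
Series (expansion valve and flow switch): 0.726149 × 0.890475 = 0.646618
Parallel ([0.751285] and [0.646618]): 1 − (1 − 0.751285)(1 − 0.646618) = 0.9121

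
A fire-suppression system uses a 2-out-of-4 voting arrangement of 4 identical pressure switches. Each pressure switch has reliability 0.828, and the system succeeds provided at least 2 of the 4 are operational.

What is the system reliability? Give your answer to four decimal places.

R = Σ_{i=2}^{4} C(4,i) p^i (1−p)^{4−i} with p = 0.828
C(4,2)·0.828^2·0.172^2 = 0.121694
C(4,3)·0.828^3·0.172^1 = 0.390553
C(4,4)·0.828^4·0.172^0 = 0.470025
Sum = 0.9823

0.9823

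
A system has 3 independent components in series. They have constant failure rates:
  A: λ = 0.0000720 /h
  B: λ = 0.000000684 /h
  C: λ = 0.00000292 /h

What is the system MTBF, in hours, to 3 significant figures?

13200

Series of exponential components: λ_sys = Σ λ_i
λ_sys = 0.0000720 + 0.000000684 + 0.00000292 = 7.5604e-05 /h
MTBF = 1 / λ_sys = 13200 h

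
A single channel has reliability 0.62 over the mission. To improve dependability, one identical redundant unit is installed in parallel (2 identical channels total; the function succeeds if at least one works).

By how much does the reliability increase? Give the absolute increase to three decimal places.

R_before = 0.62
R_after = 1 − (1 − 0.62)^2 = 0.856
ΔR = 0.856 − 0.62 = 0.236

0.236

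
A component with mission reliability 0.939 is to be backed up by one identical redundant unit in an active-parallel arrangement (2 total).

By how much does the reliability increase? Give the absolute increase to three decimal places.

0.057

R_before = 0.939
R_after = 1 − (1 − 0.939)^2 = 0.996
ΔR = 0.996 − 0.939 = 0.057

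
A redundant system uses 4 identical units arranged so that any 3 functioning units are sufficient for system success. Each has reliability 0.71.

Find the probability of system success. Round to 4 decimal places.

0.6693

R = Σ_{i=3}^{4} C(4,i) p^i (1−p)^{4−i} with p = 0.71
C(4,3)·0.71^3·0.29^1 = 0.415177
C(4,4)·0.71^4·0.29^0 = 0.254117
Sum = 0.6693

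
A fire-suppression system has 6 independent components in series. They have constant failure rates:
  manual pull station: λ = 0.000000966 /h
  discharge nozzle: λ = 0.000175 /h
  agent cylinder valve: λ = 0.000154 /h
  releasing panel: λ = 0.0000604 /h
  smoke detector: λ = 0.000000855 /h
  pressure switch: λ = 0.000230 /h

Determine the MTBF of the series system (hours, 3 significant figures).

1610

Series of exponential components: λ_sys = Σ λ_i
λ_sys = 0.000000966 + 0.000175 + 0.000154 + 0.0000604 + 0.000000855 + 0.000230 = 6.2122e-04 /h
MTBF = 1 / λ_sys = 1610 h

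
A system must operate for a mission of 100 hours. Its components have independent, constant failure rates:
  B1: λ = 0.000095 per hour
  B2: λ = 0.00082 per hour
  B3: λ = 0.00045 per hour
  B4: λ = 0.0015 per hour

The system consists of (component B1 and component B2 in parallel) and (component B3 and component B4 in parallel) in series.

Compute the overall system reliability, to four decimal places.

0.9931

R(B1) = exp(−0.000095 × 100) = 0.990545
R(B2) = exp(−0.00082 × 100) = 0.921272
R(B3) = exp(−0.00045 × 100) = 0.955997
R(B4) = exp(−0.0015 × 100) = 0.860708
Parallel (B1 and B2): 1 − (1 − 0.990545)(1 − 0.921272) = 0.999256
Parallel (B3 and B4): 1 − (1 − 0.955997)(1 − 0.860708) = 0.993871
Series ([0.999256] and [0.993871]): 0.999256 × 0.993871 = 0.9931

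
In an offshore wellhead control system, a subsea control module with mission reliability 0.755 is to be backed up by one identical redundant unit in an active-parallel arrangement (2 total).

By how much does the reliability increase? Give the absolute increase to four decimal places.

0.1850

R_before = 0.755
R_after = 1 − (1 − 0.755)^2 = 0.9400
ΔR = 0.9400 − 0.755 = 0.1850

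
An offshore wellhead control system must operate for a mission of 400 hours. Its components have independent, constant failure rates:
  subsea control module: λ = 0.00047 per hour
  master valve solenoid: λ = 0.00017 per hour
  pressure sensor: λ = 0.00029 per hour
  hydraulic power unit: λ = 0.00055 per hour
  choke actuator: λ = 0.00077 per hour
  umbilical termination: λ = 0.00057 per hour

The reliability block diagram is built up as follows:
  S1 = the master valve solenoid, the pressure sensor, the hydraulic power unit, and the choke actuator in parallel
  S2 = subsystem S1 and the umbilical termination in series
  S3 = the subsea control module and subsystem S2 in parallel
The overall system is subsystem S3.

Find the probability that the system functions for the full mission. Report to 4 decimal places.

0.9650

R(subsea control module) = exp(−0.00047 × 400) = 0.828615
R(master valve solenoid) = exp(−0.00017 × 400) = 0.934260
R(pressure sensor) = exp(−0.00029 × 400) = 0.890475
R(hydraulic power unit) = exp(−0.00055 × 400) = 0.802519
R(choke actuator) = exp(−0.00077 × 400) = 0.734915
R(umbilical termination) = exp(−0.00057 × 400) = 0.796124
Parallel (master valve solenoid, pressure sensor, hydraulic power unit, and choke actuator): 1 − (1 − 0.934260)(1 − 0.890475)(1 − 0.802519)(1 − 0.734915) = 0.999623
Series ([0.999623] and umbilical termination): 0.999623 × 0.796124 = 0.795824
Parallel (subsea control module and [0.795824]): 1 − (1 − 0.828615)(1 − 0.795824) = 0.9650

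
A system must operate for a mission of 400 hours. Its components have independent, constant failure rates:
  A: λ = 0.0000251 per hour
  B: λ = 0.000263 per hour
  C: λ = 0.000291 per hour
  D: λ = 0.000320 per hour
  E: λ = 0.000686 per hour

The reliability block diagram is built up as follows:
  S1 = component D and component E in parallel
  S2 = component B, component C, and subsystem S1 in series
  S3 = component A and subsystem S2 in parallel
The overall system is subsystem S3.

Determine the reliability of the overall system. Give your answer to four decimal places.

0.9978

R(A) = exp(−0.0000251 × 400) = 0.990010
R(B) = exp(−0.000263 × 400) = 0.900144
R(C) = exp(−0.000291 × 400) = 0.890119
R(D) = exp(−0.000320 × 400) = 0.879853
R(E) = exp(−0.000686 × 400) = 0.760028
Parallel (D and E): 1 − (1 − 0.879853)(1 − 0.760028) = 0.971168
Series (B, C, and [0.971168]): 0.900144 × 0.890119 × 0.971168 = 0.778134
Parallel (A and [0.778134]): 1 − (1 − 0.990010)(1 − 0.778134) = 0.9978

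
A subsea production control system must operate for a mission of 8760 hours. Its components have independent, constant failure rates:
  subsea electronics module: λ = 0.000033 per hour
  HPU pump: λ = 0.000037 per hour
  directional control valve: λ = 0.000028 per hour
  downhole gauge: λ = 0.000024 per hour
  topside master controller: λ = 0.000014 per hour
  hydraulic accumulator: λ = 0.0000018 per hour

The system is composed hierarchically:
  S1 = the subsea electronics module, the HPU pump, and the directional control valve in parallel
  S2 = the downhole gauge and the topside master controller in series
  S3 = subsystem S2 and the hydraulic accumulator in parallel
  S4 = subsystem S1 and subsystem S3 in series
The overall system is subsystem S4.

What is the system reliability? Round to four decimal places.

0.9805

R(subsea electronics module) = exp(−0.000033 × 8760) = 0.748952
R(HPU pump) = exp(−0.000037 × 8760) = 0.723163
R(directional control valve) = exp(−0.000028 × 8760) = 0.782485
R(downhole gauge) = exp(−0.000024 × 8760) = 0.810390
R(topside master controller) = exp(−0.000014 × 8760) = 0.884582
R(hydraulic accumulator) = exp(−0.0000018 × 8760) = 0.984356
Parallel (subsea electronics module, HPU pump, and directional control valve): 1 − (1 − 0.748952)(1 − 0.723163)(1 − 0.782485) = 0.984883
Series (downhole gauge and topside master controller): 0.810390 × 0.884582 = 0.716856
Parallel ([0.716856] and hydraulic accumulator): 1 − (1 − 0.716856)(1 − 0.984356) = 0.995570
Series ([0.984883] and [0.995570]): 0.984883 × 0.995570 = 0.9805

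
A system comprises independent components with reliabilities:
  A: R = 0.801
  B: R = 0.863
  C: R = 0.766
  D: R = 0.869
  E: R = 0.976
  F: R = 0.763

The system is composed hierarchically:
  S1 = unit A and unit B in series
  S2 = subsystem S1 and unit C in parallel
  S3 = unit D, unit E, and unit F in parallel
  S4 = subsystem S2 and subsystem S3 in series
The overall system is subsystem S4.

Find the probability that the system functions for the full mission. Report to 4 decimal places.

0.9271

Series (A and B): 0.801000 × 0.863000 = 0.691263
Parallel ([0.691263] and C): 1 − (1 − 0.691263)(1 − 0.766000) = 0.927756
Parallel (D, E, and F): 1 − (1 − 0.869000)(1 − 0.976000)(1 − 0.763000) = 0.999255
Series ([0.927756] and [0.999255]): 0.927756 × 0.999255 = 0.9271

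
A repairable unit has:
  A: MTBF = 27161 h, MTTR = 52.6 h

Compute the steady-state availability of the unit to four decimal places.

A(A) = MTBF/(MTBF+MTTR) = 27161/(27161+52.6) = 0.9981

0.9981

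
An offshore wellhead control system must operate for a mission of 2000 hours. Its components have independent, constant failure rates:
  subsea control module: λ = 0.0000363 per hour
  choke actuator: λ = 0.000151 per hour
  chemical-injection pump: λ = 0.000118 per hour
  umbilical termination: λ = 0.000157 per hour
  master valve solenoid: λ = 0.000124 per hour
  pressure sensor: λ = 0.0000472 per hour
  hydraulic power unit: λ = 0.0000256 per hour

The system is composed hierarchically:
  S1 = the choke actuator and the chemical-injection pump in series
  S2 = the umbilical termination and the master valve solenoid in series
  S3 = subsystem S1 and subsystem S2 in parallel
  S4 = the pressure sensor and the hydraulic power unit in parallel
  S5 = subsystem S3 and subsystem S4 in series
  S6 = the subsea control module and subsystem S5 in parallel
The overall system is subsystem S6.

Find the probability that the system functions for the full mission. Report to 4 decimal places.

0.9872

R(subsea control module) = exp(−0.0000363 × 2000) = 0.929973
R(choke actuator) = exp(−0.000151 × 2000) = 0.739338
R(chemical-injection pump) = exp(−0.000118 × 2000) = 0.789781
R(umbilical termination) = exp(−0.000157 × 2000) = 0.730519
R(master valve solenoid) = exp(−0.000124 × 2000) = 0.780360
R(pressure sensor) = exp(−0.0000472 × 2000) = 0.909919
R(hydraulic power unit) = exp(−0.0000256 × 2000) = 0.950089
Series (choke actuator and chemical-injection pump): 0.739338 × 0.789781 = 0.583915
Series (umbilical termination and master valve solenoid): 0.730519 × 0.780360 = 0.570068
Parallel ([0.583915] and [0.570068]): 1 − (1 − 0.583915)(1 − 0.570068) = 0.821112
Parallel (pressure sensor and hydraulic power unit): 1 − (1 − 0.909919)(1 − 0.950089) = 0.995504
Series ([0.821112] and [0.995504]): 0.821112 × 0.995504 = 0.817420
Parallel (subsea control module and [0.817420]): 1 − (1 − 0.929973)(1 − 0.817420) = 0.9872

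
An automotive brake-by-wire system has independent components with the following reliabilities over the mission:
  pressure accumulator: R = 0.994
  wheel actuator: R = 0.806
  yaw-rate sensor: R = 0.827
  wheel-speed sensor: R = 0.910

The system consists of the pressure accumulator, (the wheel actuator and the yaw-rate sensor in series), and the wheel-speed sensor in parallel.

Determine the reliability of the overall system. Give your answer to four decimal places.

0.9998

Series (wheel actuator and yaw-rate sensor): 0.806000 × 0.827000 = 0.666562
Parallel (pressure accumulator, [0.666562], and wheel-speed sensor): 1 − (1 − 0.994000)(1 − 0.666562)(1 − 0.910000) = 0.9998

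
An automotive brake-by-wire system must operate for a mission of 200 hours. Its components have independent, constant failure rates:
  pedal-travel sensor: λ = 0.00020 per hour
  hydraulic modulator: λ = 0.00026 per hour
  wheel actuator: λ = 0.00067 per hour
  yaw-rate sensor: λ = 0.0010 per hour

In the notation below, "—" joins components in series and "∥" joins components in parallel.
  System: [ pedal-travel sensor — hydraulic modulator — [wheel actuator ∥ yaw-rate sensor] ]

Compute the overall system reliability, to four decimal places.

R(pedal-travel sensor) = exp(−0.00020 × 200) = 0.960789
R(hydraulic modulator) = exp(−0.00026 × 200) = 0.949329
R(wheel actuator) = exp(−0.00067 × 200) = 0.874590
R(yaw-rate sensor) = exp(−0.0010 × 200) = 0.818731
Parallel (wheel actuator and yaw-rate sensor): 1 − (1 − 0.874590)(1 − 0.818731) = 0.977267
Series (pedal-travel sensor, hydraulic modulator, and [0.977267]): 0.960789 × 0.949329 × 0.977267 = 0.8914

0.8914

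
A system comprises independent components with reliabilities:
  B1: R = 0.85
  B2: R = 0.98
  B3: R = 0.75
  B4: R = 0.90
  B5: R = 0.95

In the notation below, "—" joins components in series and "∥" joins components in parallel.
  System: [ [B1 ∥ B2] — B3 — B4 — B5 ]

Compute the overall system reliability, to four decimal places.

0.6393

Parallel (B1 and B2): 1 − (1 − 0.850000)(1 − 0.980000) = 0.997000
Series ([0.997000], B3, B4, and B5): 0.997000 × 0.750000 × 0.900000 × 0.950000 = 0.6393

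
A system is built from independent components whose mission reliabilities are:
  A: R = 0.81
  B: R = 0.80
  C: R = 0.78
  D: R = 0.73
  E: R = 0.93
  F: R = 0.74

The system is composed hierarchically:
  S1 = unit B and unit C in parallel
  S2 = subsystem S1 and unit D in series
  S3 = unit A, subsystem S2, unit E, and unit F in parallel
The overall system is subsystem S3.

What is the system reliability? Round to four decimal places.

0.9990

Parallel (B and C): 1 − (1 − 0.800000)(1 − 0.780000) = 0.956000
Series ([0.956000] and D): 0.956000 × 0.730000 = 0.697880
Parallel (A, [0.697880], E, and F): 1 − (1 − 0.810000)(1 − 0.697880)(1 − 0.930000)(1 − 0.740000) = 0.9990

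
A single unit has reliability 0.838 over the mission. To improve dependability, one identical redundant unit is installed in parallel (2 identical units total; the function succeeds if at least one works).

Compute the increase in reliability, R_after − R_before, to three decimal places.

R_before = 0.838
R_after = 1 − (1 − 0.838)^2 = 0.974
ΔR = 0.974 − 0.838 = 0.136

0.136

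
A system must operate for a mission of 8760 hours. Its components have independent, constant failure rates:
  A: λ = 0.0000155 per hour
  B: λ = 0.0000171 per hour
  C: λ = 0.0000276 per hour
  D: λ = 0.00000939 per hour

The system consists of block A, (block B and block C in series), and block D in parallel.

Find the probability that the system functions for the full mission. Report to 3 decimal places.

R(A) = exp(−0.0000155 × 8760) = 0.87303
R(B) = exp(−0.0000171 × 8760) = 0.86088
R(C) = exp(−0.0000276 × 8760) = 0.78523
R(D) = exp(−0.00000939 × 8760) = 0.92104
Series (B and C): 0.86088 × 0.78523 = 0.67599
Parallel (A, [0.67599], and D): 1 − (1 − 0.87303)(1 − 0.67599)(1 − 0.92104) = 0.997

0.997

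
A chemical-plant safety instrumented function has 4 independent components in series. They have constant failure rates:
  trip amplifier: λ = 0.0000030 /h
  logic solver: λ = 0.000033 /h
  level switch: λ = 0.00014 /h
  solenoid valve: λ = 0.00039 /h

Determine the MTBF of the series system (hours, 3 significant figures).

1770

Series of exponential components: λ_sys = Σ λ_i
λ_sys = 0.0000030 + 0.000033 + 0.00014 + 0.00039 = 5.6600e-04 /h
MTBF = 1 / λ_sys = 1770 h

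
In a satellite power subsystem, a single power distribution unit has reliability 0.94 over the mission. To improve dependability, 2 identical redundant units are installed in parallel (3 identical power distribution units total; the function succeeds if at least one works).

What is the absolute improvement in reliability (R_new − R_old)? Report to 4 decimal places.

0.0598

R_before = 0.94
R_after = 1 − (1 − 0.94)^3 = 0.9998
ΔR = 0.9998 − 0.94 = 0.0598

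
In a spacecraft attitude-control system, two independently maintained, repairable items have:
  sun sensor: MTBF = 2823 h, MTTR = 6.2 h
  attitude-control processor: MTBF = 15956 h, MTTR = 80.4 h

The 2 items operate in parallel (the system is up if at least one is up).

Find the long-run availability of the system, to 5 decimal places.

0.99999

A(sun sensor) = MTBF/(MTBF+MTTR) = 2823/(2823+6.2) = 0.997809
A(attitude-control processor) = MTBF/(MTBF+MTTR) = 15956/(15956+80.4) = 0.994986
Parallel availability: 1 − (1 − 0.997809)(1 − 0.994986) = 0.99999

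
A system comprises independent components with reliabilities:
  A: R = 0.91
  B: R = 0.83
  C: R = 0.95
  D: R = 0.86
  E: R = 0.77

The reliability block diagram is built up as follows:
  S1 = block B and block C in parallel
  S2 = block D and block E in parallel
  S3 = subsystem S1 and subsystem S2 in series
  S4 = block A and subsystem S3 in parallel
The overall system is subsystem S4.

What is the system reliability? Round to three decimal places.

Parallel (B and C): 1 − (1 − 0.83000)(1 − 0.95000) = 0.99150
Parallel (D and E): 1 − (1 − 0.86000)(1 − 0.77000) = 0.96780
Series ([0.99150] and [0.96780]): 0.99150 × 0.96780 = 0.95957
Parallel (A and [0.95957]): 1 − (1 − 0.91000)(1 − 0.95957) = 0.996

0.996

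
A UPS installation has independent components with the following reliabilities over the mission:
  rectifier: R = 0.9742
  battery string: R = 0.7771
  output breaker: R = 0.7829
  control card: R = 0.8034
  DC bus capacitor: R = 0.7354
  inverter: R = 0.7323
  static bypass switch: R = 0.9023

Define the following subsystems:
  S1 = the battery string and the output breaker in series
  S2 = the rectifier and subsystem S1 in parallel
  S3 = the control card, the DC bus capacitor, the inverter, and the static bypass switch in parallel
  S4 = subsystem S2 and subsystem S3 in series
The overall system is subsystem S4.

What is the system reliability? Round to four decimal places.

0.9885

Series (battery string and output breaker): 0.777100 × 0.782900 = 0.608392
Parallel (rectifier and [0.608392]): 1 − (1 − 0.974200)(1 − 0.608392) = 0.989897
Parallel (control card, DC bus capacitor, inverter, and static bypass switch): 1 − (1 − 0.803400)(1 − 0.735400)(1 − 0.732300)(1 − 0.902300) = 0.998639
Series ([0.989897] and [0.998639]): 0.989897 × 0.998639 = 0.9885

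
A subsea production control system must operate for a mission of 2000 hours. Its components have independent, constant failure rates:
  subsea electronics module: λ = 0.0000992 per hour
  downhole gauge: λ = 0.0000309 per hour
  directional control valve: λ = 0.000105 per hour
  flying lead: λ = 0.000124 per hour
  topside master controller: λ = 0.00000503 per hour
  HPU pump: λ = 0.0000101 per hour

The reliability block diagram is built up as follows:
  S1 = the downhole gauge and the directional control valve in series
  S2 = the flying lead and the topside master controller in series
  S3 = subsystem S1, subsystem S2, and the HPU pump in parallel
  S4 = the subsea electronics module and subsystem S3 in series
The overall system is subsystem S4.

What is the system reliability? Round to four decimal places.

0.8192

R(subsea electronics module) = exp(−0.0000992 × 2000) = 0.820042
R(downhole gauge) = exp(−0.0000309 × 2000) = 0.940071
R(directional control valve) = exp(−0.000105 × 2000) = 0.810584
R(flying lead) = exp(−0.000124 × 2000) = 0.780360
R(topside master controller) = exp(−0.00000503 × 2000) = 0.989990
R(HPU pump) = exp(−0.0000101 × 2000) = 0.980003
Series (downhole gauge and directional control valve): 0.940071 × 0.810584 = 0.762007
Series (flying lead and topside master controller): 0.780360 × 0.989990 = 0.772549
Parallel ([0.762007], [0.772549], and HPU pump): 1 − (1 − 0.762007)(1 − 0.772549)(1 − 0.980003) = 0.998918
Series (subsea electronics module and [0.998918]): 0.820042 × 0.998918 = 0.8192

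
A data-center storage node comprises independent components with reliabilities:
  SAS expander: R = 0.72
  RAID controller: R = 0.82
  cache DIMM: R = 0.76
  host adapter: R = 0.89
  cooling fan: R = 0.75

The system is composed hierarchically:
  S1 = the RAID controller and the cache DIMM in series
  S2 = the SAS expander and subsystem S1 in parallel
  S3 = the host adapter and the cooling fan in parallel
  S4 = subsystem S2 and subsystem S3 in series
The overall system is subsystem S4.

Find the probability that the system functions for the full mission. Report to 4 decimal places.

0.8699

Series (RAID controller and cache DIMM): 0.820000 × 0.760000 = 0.623200
Parallel (SAS expander and [0.623200]): 1 − (1 − 0.720000)(1 − 0.623200) = 0.894496
Parallel (host adapter and cooling fan): 1 − (1 − 0.890000)(1 − 0.750000) = 0.972500
Series ([0.894496] and [0.972500]): 0.894496 × 0.972500 = 0.8699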